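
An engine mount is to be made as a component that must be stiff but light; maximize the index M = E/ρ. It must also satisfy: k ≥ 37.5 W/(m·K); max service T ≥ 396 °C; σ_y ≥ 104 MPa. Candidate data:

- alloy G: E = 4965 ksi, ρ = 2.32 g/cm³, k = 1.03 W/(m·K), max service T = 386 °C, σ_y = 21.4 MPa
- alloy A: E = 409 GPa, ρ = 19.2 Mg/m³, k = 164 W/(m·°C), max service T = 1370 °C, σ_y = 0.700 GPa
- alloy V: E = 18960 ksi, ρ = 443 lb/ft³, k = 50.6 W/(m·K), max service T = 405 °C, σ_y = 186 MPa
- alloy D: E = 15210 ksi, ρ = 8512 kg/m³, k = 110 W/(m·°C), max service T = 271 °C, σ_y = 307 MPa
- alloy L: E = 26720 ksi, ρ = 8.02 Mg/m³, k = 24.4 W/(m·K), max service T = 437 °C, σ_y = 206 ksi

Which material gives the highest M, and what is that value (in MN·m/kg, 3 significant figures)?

alloy A, M = 21.3 MN·m/kg

Screen on constraints: k ≥ 37.5 W/(m·K); max service T ≥ 396 °C; σ_y ≥ 104 MPa. Survivors: alloy A, alloy V.
Normalizing units and computing the index:
  alloy A: E = 409.0 GPa, ρ = 19200 kg/m³
  alloy V: E = 130.7 GPa, ρ = 7096 kg/m³
  alloy A: M = 21.3 MN·m/kg
  alloy V: M = 18.4 MN·m/kg
The maximum is for alloy A.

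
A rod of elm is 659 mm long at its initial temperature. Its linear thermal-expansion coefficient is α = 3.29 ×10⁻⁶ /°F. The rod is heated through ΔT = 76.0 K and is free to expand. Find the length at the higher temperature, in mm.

659.30 mm

Convert α: 3.29×10⁻⁶/°F × (9/5) = 5.92×10⁻⁶/K.
ΔL = α·L₀·ΔT = 5.92×10⁻⁶ × 659 mm × 76.00 K = 0.297 mm.
L = L₀ + ΔL = 659 + 0.297 = 659.30 mm.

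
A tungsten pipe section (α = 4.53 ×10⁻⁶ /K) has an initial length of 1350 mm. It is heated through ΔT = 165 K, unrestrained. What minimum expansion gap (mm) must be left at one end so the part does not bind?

ΔL = α·L₀·ΔT = 4.53×10⁻⁶ × 1350 mm × 165.0 K = 1.01 mm.

1.01 mm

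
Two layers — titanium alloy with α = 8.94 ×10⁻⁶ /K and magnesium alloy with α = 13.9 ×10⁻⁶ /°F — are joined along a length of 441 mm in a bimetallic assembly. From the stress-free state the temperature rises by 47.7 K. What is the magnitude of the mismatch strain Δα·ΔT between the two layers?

magnesium alloy: α = 13.9×10⁻⁶/°F × 9/5 = 25.0×10⁻⁶/K.
Δα = |8.94 − 25.0|×10⁻⁶/K = 16.1×10⁻⁶/K.
Mismatch strain = Δα·ΔT = 16.1×10⁻⁶ × 47.7 = 7.67×10⁻⁴.

7.67×10⁻⁴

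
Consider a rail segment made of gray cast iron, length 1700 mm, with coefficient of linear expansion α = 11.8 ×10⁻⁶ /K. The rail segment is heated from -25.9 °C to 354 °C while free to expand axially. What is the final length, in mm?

ΔT = 354 − (-25.9) = 379.9 K.
ΔL = α·L₀·ΔT = 11.8×10⁻⁶ × 1700 mm × 379.9 K = 7.62 mm.
L = L₀ + ΔL = 1700 + 7.62 = 1707.6 mm.

1707.6 mm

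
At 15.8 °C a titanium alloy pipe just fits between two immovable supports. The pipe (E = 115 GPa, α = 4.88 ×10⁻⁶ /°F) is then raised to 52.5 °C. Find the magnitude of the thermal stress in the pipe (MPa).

37.1 MPa

α = 4.88×10⁻⁶/°F × 9/5 = 8.78×10⁻⁶/K.
ΔT = 36.70 K. Constrained thermal stress σ = E·α·ΔT = 115.0×10³ MPa × 8.78×10⁻⁶ × 36.70 = 37.1 MPa (compressive).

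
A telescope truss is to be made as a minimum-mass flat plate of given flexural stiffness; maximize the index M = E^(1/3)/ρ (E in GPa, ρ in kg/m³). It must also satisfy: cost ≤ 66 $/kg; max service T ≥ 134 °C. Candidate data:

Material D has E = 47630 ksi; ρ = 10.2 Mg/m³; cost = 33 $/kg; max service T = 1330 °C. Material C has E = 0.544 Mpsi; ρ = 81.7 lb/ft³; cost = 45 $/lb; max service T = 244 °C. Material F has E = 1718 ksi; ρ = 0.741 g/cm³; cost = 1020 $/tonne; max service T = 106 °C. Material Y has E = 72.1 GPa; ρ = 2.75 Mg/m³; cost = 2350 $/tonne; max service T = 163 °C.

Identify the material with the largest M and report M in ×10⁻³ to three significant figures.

Screen on constraints: cost ≤ 66 $/kg; max service T ≥ 134 °C. Survivors: material D, material Y.
In SI units:
  material D: E = 328.4 GPa, ρ = 10200 kg/m³
  material Y: E = 72.10 GPa, ρ = 2750 kg/m³
  material Y: M = 1.51×10⁻³
  material D: M = 0.676×10⁻³
The maximum is for material Y.

material Y, M = 1.51×10⁻³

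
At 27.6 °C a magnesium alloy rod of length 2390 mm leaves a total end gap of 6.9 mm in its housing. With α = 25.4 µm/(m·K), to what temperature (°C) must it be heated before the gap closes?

α·L₀·ΔT = 6.9 mm ⇒ ΔT = 6.9 / (25.4×10⁻⁶ × 2390.0) = 113.7 K.
T = 27.6 + 113.7 = 141.3 °C.

141 °C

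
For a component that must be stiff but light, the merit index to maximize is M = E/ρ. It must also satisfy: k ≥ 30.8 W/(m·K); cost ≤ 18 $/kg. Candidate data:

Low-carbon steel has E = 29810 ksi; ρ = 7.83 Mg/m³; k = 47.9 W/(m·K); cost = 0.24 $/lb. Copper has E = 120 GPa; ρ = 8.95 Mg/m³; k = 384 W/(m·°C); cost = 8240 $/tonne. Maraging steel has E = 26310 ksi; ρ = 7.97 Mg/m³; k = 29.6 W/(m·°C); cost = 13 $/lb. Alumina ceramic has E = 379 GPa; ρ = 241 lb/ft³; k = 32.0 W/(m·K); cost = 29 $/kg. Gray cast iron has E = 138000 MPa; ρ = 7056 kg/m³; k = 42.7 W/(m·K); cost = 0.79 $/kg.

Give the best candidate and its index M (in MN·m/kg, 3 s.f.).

low-carbon steel, M = 26.2 MN·m/kg

Screen on constraints: k ≥ 30.8 W/(m·K); cost ≤ 18 $/kg. Survivors: low-carbon steel, copper, gray cast iron.
After converting to SI:
  low-carbon steel: E = 205.5 GPa, ρ = 7830 kg/m³
  copper: E = 120.0 GPa, ρ = 8950 kg/m³
  gray cast iron: E = 138.0 GPa, ρ = 7056 kg/m³
  low-carbon steel: M = 26.2 MN·m/kg
  gray cast iron: M = 19.6 MN·m/kg
  copper: M = 13.4 MN·m/kg
Low-carbon steel ranks first.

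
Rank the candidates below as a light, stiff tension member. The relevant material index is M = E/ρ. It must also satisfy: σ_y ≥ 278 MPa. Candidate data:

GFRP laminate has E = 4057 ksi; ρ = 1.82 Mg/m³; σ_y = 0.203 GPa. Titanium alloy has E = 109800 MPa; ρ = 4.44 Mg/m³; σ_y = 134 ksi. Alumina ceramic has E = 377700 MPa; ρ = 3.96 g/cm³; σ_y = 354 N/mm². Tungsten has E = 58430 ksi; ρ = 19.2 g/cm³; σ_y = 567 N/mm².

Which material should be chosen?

alumina ceramic

Screen on constraints: σ_y ≥ 278 MPa. Survivors: titanium alloy, alumina ceramic, tungsten.
Putting every candidate on a common basis:
  titanium alloy: E = 109.8 GPa, ρ = 4440 kg/m³
  alumina ceramic: E = 377.7 GPa, ρ = 3960 kg/m³
  tungsten: E = 402.9 GPa, ρ = 19200 kg/m³
  alumina ceramic: M = 95.4 MN·m/kg
  titanium alloy: M = 24.7 MN·m/kg
  tungsten: M = 21.0 MN·m/kg
The maximum is for alumina ceramic.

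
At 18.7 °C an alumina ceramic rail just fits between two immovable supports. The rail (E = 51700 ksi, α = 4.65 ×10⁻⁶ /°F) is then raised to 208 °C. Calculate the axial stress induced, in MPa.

E = 51700 ksi = 356.5 GPa.
α = 4.65×10⁻⁶/°F × 9/5 = 8.37×10⁻⁶/K.
ΔT = 189.3 K. Constrained thermal stress σ = E·α·ΔT = 356.5×10³ MPa × 8.37×10⁻⁶ × 189.3 = 565 MPa (compressive).

565 MPa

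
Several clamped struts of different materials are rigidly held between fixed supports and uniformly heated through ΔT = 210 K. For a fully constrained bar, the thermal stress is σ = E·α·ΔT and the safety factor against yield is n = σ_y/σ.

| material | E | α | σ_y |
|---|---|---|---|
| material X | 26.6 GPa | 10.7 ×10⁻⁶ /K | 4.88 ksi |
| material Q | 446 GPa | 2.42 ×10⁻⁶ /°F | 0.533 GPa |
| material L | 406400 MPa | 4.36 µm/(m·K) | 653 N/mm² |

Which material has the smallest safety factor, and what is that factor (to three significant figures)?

In consistent units (E in GPa, α in ×10⁻⁶/K, σ_y in MPa):
  material X: E = 26.60, α = 10.7, σ_y = 33.65 → σ = 59.8 MPa, n = 0.563
  material Q: E = 446.0, α = 4.36, σ_y = 533.0 → σ = 408 MPa, n = 1.31
  material L: E = 406.4, α = 4.36, σ_y = 653.0 → σ = 372 MPa, n = 1.75
Material X has the lowest safety factor, n = 0.563.

material X, n = 0.563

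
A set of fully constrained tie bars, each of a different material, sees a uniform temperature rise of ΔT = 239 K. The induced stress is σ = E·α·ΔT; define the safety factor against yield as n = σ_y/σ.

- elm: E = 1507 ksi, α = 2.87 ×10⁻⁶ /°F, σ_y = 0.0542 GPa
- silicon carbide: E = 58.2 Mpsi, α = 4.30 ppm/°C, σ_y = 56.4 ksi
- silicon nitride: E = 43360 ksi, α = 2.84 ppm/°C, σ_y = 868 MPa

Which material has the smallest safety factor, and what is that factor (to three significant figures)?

Per material, after unit conversion:
  elm: E = 10.39, α = 5.17, σ_y = 54.20 → σ = 12.8 MPa, n = 4.22
  silicon carbide: E = 401.3, α = 4.30, σ_y = 388.9 → σ = 412 MPa, n = 0.943
  silicon nitride: E = 299.0, α = 2.84, σ_y = 868.0 → σ = 203 MPa, n = 4.28
Smallest n: silicon carbide with n = 0.943.

silicon carbide, n = 0.943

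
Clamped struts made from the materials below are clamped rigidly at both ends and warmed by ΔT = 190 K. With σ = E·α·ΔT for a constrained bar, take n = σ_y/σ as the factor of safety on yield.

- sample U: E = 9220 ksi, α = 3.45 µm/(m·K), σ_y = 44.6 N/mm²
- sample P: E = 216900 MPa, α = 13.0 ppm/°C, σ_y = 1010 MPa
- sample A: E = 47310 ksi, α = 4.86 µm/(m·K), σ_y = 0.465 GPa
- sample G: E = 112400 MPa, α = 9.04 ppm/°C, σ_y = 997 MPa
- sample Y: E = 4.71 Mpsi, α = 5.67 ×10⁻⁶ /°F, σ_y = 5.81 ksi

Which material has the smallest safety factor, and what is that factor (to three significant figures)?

sample Y, n = 0.636

Converting E to GPa, α to ×10⁻⁶/K, σ_y to MPa, then σ and n for each:
  sample U: E = 63.57, α = 3.45, σ_y = 44.60 → σ = 41.7 MPa, n = 1.07
  sample P: E = 216.9, α = 13.0, σ_y = 1010 → σ = 536 MPa, n = 1.89
  sample A: E = 326.2, α = 4.86, σ_y = 465.0 → σ = 301 MPa, n = 1.54
  sample G: E = 112.4, α = 9.04, σ_y = 997.0 → σ = 193 MPa, n = 5.16
  sample Y: E = 32.47, α = 10.2, σ_y = 40.06 → σ = 63.0 MPa, n = 0.636
The minimum is sample Y at n = 0.636.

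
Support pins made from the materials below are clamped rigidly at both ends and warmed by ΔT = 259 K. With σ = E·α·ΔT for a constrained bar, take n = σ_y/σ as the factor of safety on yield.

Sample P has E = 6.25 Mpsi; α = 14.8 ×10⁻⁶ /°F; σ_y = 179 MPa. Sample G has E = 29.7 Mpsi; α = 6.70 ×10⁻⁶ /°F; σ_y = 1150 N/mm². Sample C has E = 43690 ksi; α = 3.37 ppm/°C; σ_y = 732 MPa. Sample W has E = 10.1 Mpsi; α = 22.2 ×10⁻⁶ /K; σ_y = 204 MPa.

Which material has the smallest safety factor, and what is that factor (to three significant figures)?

In consistent units (E in GPa, α in ×10⁻⁶/K, σ_y in MPa):
  sample P: E = 43.09, α = 26.6, σ_y = 179.0 → σ = 297 MPa, n = 0.602
  sample G: E = 204.8, α = 12.1, σ_y = 1150 → σ = 640 MPa, n = 1.80
  sample C: E = 301.2, α = 3.37, σ_y = 732.0 → σ = 263 MPa, n = 2.78
  sample W: E = 69.64, α = 22.2, σ_y = 204.0 → σ = 400 MPa, n = 0.509
Smallest n: sample W with n = 0.509.

sample W, n = 0.509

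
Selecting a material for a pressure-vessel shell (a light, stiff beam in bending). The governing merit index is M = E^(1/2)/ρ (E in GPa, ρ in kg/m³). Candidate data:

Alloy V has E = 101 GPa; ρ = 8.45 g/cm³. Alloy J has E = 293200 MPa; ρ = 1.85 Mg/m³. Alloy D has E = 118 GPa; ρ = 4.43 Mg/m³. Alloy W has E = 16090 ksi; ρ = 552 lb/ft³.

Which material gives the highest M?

alloy J

Convert each candidate to consistent units, then evaluate M:
  alloy V: E = 101.0 GPa, ρ = 8450 kg/m³
  alloy J: E = 293.2 GPa, ρ = 1850 kg/m³
  alloy D: E = 118.0 GPa, ρ = 4430 kg/m³
  alloy W: E = 110.9 GPa, ρ = 8842 kg/m³
  alloy J: M = 9.26×10⁻³
  alloy D: M = 2.45×10⁻³
  alloy W: M = 1.19×10⁻³
  alloy V: M = 1.19×10⁻³
Alloy J has the largest M.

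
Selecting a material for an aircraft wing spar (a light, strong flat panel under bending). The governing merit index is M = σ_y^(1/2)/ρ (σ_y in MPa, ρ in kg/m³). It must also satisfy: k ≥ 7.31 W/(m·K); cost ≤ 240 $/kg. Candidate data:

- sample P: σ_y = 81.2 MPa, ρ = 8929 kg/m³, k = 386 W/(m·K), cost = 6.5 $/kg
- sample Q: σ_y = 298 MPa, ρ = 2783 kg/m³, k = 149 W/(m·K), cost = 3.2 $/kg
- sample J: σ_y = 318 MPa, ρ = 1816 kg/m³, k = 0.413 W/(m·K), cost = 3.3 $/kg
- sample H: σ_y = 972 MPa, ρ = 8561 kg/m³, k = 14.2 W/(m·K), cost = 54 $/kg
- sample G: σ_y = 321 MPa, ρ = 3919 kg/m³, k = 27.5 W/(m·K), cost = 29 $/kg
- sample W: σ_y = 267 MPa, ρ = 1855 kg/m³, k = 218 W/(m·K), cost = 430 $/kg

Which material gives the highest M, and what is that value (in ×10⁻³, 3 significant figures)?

sample Q, M = 6.20×10⁻³

Screen on constraints: k ≥ 7.31 W/(m·K); cost ≤ 240 $/kg. Survivors: sample P, sample Q, sample H, sample G.
Computing M directly (units already consistent):
  sample Q: M = 6.20×10⁻³
  sample G: M = 4.57×10⁻³
  sample H: M = 3.64×10⁻³
  sample P: M = 1.01×10⁻³
Sample Q ranks first.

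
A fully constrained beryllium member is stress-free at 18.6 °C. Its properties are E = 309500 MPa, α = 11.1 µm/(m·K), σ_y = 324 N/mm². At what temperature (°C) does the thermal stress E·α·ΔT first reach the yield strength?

113 °C

E = 309500 MPa = 309.5 GPa.
σ_y = 324 N/mm² = 324.0 MPa.
E·α·ΔT = 324.0 MPa ⇒ ΔT = 324.0 / (309.5×10³ × 11.1×10⁻⁶) = 94.31 K.
T = 18.6 + 94.31 = 112.9 °C.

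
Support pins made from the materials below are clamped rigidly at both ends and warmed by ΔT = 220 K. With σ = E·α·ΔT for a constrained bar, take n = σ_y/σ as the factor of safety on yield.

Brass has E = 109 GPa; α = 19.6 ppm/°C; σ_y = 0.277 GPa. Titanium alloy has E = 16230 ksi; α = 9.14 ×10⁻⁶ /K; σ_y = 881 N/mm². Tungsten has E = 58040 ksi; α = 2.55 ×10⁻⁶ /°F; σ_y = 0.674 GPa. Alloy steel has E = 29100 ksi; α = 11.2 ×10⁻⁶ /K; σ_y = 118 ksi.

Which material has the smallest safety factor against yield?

brass

With everything in SI (GPa, ×10⁻⁶/K, MPa):
  brass: E = 109.0, α = 19.6, σ_y = 277.0 → σ = 470 MPa, n = 0.589
  titanium alloy: E = 111.9, α = 9.14, σ_y = 881.0 → σ = 225 MPa, n = 3.92
  tungsten: E = 400.2, α = 4.59, σ_y = 674.0 → σ = 404 MPa, n = 1.67
  alloy steel: E = 200.6, α = 11.2, σ_y = 813.6 → σ = 494 MPa, n = 1.65
The minimum is brass at n = 0.589.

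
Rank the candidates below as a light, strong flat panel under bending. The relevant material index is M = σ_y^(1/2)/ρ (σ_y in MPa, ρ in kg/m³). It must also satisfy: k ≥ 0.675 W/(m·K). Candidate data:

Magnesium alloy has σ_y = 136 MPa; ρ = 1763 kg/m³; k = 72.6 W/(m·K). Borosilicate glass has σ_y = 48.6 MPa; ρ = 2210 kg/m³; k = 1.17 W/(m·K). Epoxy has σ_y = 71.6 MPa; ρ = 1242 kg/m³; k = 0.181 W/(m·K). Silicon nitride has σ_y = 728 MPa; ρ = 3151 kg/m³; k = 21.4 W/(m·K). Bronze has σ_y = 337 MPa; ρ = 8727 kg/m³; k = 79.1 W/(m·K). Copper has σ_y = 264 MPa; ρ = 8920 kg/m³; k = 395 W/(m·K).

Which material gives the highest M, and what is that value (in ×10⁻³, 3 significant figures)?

silicon nitride, M = 8.56×10⁻³

Screen on constraints: k ≥ 0.675 W/(m·K). Survivors: magnesium alloy, borosilicate glass, silicon nitride, bronze, copper.
Evaluate M for each candidate:
  silicon nitride: M = 8.56×10⁻³
  magnesium alloy: M = 6.61×10⁻³
  borosilicate glass: M = 3.15×10⁻³
  bronze: M = 2.10×10⁻³
  copper: M = 1.82×10⁻³
Silicon nitride has the largest M.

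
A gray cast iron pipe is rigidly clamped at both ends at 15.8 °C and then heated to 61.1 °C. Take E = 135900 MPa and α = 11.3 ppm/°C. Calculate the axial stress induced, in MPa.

69.6 MPa

E = 135900 MPa = 135.9 GPa.
ΔT = 45.30 K. Constrained thermal stress σ = E·α·ΔT = 135.9×10³ MPa × 11.3×10⁻⁶ × 45.30 = 69.6 MPa (compressive).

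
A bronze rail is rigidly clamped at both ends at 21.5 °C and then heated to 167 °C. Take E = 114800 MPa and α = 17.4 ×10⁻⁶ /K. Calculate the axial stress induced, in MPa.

291 MPa

E = 114800 MPa = 114.8 GPa.
ΔT = 145.5 K. Constrained thermal stress σ = E·α·ΔT = 114.8×10³ MPa × 17.4×10⁻⁶ × 145.5 = 291 MPa (compressive).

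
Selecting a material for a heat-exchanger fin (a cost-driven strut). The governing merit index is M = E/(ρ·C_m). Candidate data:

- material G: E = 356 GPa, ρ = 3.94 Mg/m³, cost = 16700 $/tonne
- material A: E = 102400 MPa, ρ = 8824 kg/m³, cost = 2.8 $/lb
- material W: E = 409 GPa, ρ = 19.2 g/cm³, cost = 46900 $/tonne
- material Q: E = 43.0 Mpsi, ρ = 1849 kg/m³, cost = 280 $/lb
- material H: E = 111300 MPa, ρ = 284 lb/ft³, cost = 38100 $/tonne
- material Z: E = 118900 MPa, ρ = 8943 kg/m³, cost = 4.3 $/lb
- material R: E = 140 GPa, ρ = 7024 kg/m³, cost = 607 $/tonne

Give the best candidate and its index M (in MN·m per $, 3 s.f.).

material R, M = 32.8 MN·m per $

Putting every candidate on a common basis:
  material G: E = 356.0 GPa, ρ = 3940 kg/m³, cost = 16.70 $/kg
  material A: E = 102.4 GPa, ρ = 8824 kg/m³, cost = 6.173 $/kg
  material W: E = 409.0 GPa, ρ = 19200 kg/m³, cost = 46.90 $/kg
  material Q: E = 296.5 GPa, ρ = 1849 kg/m³, cost = 617.3 $/kg
  material H: E = 111.3 GPa, ρ = 4549 kg/m³, cost = 38.10 $/kg
  material Z: E = 118.9 GPa, ρ = 8943 kg/m³, cost = 9.480 $/kg
  material R: E = 140.0 GPa, ρ = 7024 kg/m³, cost = 0.6070 $/kg
  material R: M = 32.8 MN·m per $
  material G: M = 5.41 MN·m per $
  material A: M = 1.88 MN·m per $
  material Z: M = 1.40 MN·m per $
  material H: M = 0.642 MN·m per $
  material W: M = 0.454 MN·m per $
  material Q: M = 0.260 MN·m per $
Material R ranks first.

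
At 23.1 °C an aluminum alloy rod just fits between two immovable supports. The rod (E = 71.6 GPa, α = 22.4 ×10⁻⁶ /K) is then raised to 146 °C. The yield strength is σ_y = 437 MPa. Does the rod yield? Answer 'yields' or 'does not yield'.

does not yield

ΔT = 122.9 K. Constrained thermal stress σ = E·α·ΔT = 71.60×10³ MPa × 22.4×10⁻⁶ × 122.9 = 197 MPa (compressive).
Compare to σ_y = 437 MPa: σ < σ_y, so it does not yield.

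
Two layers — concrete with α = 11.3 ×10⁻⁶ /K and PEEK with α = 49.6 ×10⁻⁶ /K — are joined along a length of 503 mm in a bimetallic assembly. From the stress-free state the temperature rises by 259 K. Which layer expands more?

α(concrete) = 11.3×10⁻⁶/K vs α(PEEK) = 49.6×10⁻⁶/K.
Higher α expands more for the same ΔT: PEEK.

PEEK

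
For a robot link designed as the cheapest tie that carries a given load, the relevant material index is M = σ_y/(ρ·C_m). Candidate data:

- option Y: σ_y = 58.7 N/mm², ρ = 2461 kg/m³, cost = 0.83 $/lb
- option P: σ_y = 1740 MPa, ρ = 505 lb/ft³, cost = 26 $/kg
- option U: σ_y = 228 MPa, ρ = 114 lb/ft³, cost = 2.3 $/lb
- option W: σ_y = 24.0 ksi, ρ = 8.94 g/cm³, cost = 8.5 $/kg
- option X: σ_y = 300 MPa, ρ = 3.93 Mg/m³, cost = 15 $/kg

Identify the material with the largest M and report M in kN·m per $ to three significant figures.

In SI units:
  option Y: σ_y = 58.70 MPa, ρ = 2461 kg/m³, cost = 1.830 $/kg
  option P: σ_y = 1740 MPa, ρ = 8089 kg/m³, cost = 26.00 $/kg
  option U: σ_y = 228.0 MPa, ρ = 1826 kg/m³, cost = 5.071 $/kg
  option W: σ_y = 165.5 MPa, ρ = 8940 kg/m³, cost = 8.500 $/kg
  option X: σ_y = 300.0 MPa, ρ = 3930 kg/m³, cost = 15.00 $/kg
  option U: M = 24.6 kN·m per $
  option Y: M = 13.0 kN·m per $
  option P: M = 8.27 kN·m per $
  option X: M = 5.09 kN·m per $
  option W: M = 2.18 kN·m per $
The maximum is for option U.

option U, M = 24.6 kN·m per $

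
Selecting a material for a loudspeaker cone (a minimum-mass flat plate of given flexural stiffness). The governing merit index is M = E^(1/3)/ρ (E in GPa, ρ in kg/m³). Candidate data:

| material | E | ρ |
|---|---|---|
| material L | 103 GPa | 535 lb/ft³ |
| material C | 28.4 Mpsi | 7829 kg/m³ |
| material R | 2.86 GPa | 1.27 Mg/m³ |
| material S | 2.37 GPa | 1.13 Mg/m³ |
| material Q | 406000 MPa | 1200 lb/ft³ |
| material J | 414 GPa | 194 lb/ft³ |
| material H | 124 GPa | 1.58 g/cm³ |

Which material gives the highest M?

Putting every candidate on a common basis:
  material L: E = 103.0 GPa, ρ = 8570 kg/m³
  material C: E = 195.8 GPa, ρ = 7829 kg/m³
  material R: E = 2.860 GPa, ρ = 1270 kg/m³
  material S: E = 2.370 GPa, ρ = 1130 kg/m³
  material Q: E = 406.0 GPa, ρ = 19220 kg/m³
  material J: E = 414.0 GPa, ρ = 3108 kg/m³
  material H: E = 124.0 GPa, ρ = 1580 kg/m³
  material H: M = 3.16×10⁻³
  material J: M = 2.40×10⁻³
  material S: M = 1.18×10⁻³
  material R: M = 1.12×10⁻³
  material C: M = 0.742×10⁻³
  material L: M = 0.547×10⁻³
  material Q: M = 0.385×10⁻³
Material H has the largest M.

material H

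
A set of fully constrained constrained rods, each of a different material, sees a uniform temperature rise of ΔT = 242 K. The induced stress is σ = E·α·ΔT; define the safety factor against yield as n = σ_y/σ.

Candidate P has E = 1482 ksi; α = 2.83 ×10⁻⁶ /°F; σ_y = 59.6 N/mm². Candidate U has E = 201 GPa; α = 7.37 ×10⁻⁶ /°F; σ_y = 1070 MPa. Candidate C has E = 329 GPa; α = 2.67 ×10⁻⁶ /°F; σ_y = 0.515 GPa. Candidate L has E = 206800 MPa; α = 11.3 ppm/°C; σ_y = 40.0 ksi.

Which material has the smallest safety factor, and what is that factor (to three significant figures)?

candidate L, n = 0.488

With everything in SI (GPa, ×10⁻⁶/K, MPa):
  candidate P: E = 10.22, α = 5.09, σ_y = 59.60 → σ = 12.6 MPa, n = 4.73
  candidate U: E = 201.0, α = 13.3, σ_y = 1070 → σ = 645 MPa, n = 1.66
  candidate C: E = 329.0, α = 4.81, σ_y = 515.0 → σ = 383 MPa, n = 1.35
  candidate L: E = 206.8, α = 11.3, σ_y = 275.8 → σ = 566 MPa, n = 0.488
Candidate L has the lowest safety factor, n = 0.488.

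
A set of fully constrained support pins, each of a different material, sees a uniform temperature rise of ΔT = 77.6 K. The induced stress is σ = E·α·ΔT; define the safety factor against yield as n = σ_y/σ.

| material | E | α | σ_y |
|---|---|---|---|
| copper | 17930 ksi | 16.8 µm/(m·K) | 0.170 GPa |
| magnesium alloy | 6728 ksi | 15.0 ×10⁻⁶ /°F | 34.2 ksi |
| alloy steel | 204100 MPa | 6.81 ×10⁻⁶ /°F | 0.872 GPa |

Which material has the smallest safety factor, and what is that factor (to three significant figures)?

copper, n = 1.05

Converting E to GPa, α to ×10⁻⁶/K, σ_y to MPa, then σ and n for each:
  copper: E = 123.6, α = 16.8, σ_y = 170.0 → σ = 161 MPa, n = 1.05
  magnesium alloy: E = 46.39, α = 27.0, σ_y = 235.8 → σ = 97.2 MPa, n = 2.43
  alloy steel: E = 204.1, α = 12.3, σ_y = 872.0 → σ = 194 MPa, n = 4.49
Smallest n: copper with n = 1.05.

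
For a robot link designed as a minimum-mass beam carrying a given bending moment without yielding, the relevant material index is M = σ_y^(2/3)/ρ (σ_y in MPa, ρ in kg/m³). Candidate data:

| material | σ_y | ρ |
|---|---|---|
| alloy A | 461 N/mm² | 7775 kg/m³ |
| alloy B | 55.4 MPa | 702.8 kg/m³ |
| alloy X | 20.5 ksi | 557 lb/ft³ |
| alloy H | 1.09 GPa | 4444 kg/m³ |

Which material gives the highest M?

alloy H

Convert each candidate to consistent units, then evaluate M:
  alloy A: σ_y = 461.0 MPa, ρ = 7775 kg/m³
  alloy B: σ_y = 55.40 MPa, ρ = 702.8 kg/m³
  alloy X: σ_y = 141.3 MPa, ρ = 8922 kg/m³
  alloy H: σ_y = 1090 MPa, ρ = 4444 kg/m³
  alloy H: M = 23.8×10⁻³
  alloy B: M = 20.7×10⁻³
  alloy A: M = 7.68×10⁻³
  alloy X: M = 3.04×10⁻³
Alloy H ranks first.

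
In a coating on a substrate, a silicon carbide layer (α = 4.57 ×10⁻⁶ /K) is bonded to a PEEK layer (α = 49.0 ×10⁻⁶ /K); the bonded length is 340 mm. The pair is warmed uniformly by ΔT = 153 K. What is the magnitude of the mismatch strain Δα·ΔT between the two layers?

Δα = |4.57 − 49.0|×10⁻⁶/K = 44.4×10⁻⁶/K.
Mismatch strain = Δα·ΔT = 44.4×10⁻⁶ × 153.0 = 6.80×10⁻³.

6.80×10⁻³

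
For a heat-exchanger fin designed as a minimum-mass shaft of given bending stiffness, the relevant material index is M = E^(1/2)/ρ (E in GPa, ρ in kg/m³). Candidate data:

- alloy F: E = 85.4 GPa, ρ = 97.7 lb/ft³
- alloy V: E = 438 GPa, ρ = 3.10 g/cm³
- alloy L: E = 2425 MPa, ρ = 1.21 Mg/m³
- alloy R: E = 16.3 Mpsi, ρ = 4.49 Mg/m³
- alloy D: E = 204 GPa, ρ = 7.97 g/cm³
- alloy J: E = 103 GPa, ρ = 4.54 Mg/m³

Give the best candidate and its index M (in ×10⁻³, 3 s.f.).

alloy V, M = 6.75×10⁻³

Normalizing units and computing the index:
  alloy F: E = 85.40 GPa, ρ = 1565 kg/m³
  alloy V: E = 438.0 GPa, ρ = 3100 kg/m³
  alloy L: E = 2.425 GPa, ρ = 1210 kg/m³
  alloy R: E = 112.4 GPa, ρ = 4490 kg/m³
  alloy D: E = 204.0 GPa, ρ = 7970 kg/m³
  alloy J: E = 103.0 GPa, ρ = 4540 kg/m³
  alloy V: M = 6.75×10⁻³
  alloy F: M = 5.90×10⁻³
  alloy R: M = 2.36×10⁻³
  alloy J: M = 2.24×10⁻³
  alloy D: M = 1.79×10⁻³
  alloy L: M = 1.29×10⁻³
The maximum is for alloy V.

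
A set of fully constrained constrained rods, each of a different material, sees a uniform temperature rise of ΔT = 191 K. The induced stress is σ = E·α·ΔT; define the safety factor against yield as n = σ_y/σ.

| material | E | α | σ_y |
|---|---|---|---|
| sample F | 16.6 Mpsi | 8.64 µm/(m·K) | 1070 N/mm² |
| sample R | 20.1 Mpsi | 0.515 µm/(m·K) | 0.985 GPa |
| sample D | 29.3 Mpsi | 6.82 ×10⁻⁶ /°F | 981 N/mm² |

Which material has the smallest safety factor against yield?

In consistent units (E in GPa, α in ×10⁻⁶/K, σ_y in MPa):
  sample F: E = 114.5, α = 8.64, σ_y = 1070 → σ = 189 MPa, n = 5.67
  sample R: E = 138.6, α = 0.515, σ_y = 985.0 → σ = 13.6 MPa, n = 72.3
  sample D: E = 202.0, α = 12.3, σ_y = 981.0 → σ = 474 MPa, n = 2.07
The minimum is sample D at n = 2.07.

sample D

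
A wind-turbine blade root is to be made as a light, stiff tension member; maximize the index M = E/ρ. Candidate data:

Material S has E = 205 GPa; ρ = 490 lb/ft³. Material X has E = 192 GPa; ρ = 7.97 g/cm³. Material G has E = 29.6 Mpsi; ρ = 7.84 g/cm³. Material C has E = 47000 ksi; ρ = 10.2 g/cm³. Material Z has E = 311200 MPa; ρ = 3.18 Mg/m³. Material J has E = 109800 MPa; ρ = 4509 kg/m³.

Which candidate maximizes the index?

Normalizing units and computing the index:
  material S: E = 205.0 GPa, ρ = 7849 kg/m³
  material X: E = 192.0 GPa, ρ = 7970 kg/m³
  material G: E = 204.1 GPa, ρ = 7840 kg/m³
  material C: E = 324.1 GPa, ρ = 10200 kg/m³
  material Z: E = 311.2 GPa, ρ = 3180 kg/m³
  material J: E = 109.8 GPa, ρ = 4509 kg/m³
  material Z: M = 97.9 MN·m/kg
  material C: M = 31.8 MN·m/kg
  material S: M = 26.1 MN·m/kg
  material G: M = 26.0 MN·m/kg
  material J: M = 24.4 MN·m/kg
  material X: M = 24.1 MN·m/kg
The maximum is for material Z.

material Z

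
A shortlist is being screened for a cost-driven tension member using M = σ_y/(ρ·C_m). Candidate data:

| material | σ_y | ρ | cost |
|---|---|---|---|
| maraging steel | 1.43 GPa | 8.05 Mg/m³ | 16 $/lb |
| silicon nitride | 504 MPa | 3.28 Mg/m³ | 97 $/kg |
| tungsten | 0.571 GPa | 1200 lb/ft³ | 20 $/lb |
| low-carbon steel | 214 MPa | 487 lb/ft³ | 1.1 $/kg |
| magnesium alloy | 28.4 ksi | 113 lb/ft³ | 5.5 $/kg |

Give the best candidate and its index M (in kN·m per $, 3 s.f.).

Normalizing units and computing the index:
  maraging steel: σ_y = 1430 MPa, ρ = 8050 kg/m³, cost = 35.27 $/kg
  silicon nitride: σ_y = 504.0 MPa, ρ = 3280 kg/m³, cost = 97.00 $/kg
  tungsten: σ_y = 571.0 MPa, ρ = 19220 kg/m³, cost = 44.09 $/kg
  low-carbon steel: σ_y = 214.0 MPa, ρ = 7801 kg/m³, cost = 1.100 $/kg
  magnesium alloy: σ_y = 195.8 MPa, ρ = 1810 kg/m³, cost = 5.500 $/kg
  low-carbon steel: M = 24.9 kN·m per $
  magnesium alloy: M = 19.7 kN·m per $
  maraging steel: M = 5.04 kN·m per $
  silicon nitride: M = 1.58 kN·m per $
  tungsten: M = 0.674 kN·m per $
Highest index: low-carbon steel.

low-carbon steel, M = 24.9 kN·m per $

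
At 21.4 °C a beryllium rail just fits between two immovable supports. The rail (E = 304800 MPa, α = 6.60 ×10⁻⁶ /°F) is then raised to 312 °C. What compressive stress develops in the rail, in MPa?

E = 304800 MPa = 304.8 GPa.
α = 6.60×10⁻⁶/°F × 9/5 = 11.9×10⁻⁶/K.
ΔT = 290.6 K. Constrained thermal stress σ = E·α·ΔT = 304.8×10³ MPa × 11.9×10⁻⁶ × 290.6 = 1050 MPa (compressive).

1050 MPa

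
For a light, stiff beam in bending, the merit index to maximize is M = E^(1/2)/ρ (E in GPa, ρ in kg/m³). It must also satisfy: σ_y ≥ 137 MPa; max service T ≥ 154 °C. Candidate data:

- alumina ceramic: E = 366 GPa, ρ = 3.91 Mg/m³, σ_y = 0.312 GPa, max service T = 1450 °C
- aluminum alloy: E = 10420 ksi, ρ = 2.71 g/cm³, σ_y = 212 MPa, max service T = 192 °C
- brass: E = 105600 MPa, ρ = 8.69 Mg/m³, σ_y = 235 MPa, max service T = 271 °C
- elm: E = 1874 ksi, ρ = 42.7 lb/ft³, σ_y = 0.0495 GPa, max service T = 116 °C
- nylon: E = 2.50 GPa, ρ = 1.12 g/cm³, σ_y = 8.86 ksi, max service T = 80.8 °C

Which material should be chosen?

alumina ceramic

Screen on constraints: σ_y ≥ 137 MPa; max service T ≥ 154 °C. Survivors: alumina ceramic, aluminum alloy, brass.
Normalizing units and computing the index:
  alumina ceramic: E = 366.0 GPa, ρ = 3910 kg/m³
  aluminum alloy: E = 71.84 GPa, ρ = 2710 kg/m³
  brass: E = 105.6 GPa, ρ = 8690 kg/m³
  alumina ceramic: M = 4.89×10⁻³
  aluminum alloy: M = 3.13×10⁻³
  brass: M = 1.18×10⁻³
Alumina ceramic has the largest M.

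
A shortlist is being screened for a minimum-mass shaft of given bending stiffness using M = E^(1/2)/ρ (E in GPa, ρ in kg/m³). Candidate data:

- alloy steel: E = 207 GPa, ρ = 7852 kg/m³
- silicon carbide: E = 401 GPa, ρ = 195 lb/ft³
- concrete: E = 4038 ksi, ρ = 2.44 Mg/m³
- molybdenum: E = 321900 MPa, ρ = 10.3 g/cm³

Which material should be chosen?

silicon carbide

Convert each candidate to consistent units, then evaluate M:
  alloy steel: E = 207.0 GPa, ρ = 7852 kg/m³
  silicon carbide: E = 401.0 GPa, ρ = 3124 kg/m³
  concrete: E = 27.84 GPa, ρ = 2440 kg/m³
  molybdenum: E = 321.9 GPa, ρ = 10300 kg/m³
  silicon carbide: M = 6.41×10⁻³
  concrete: M = 2.16×10⁻³
  alloy steel: M = 1.83×10⁻³
  molybdenum: M = 1.74×10⁻³
The maximum is for silicon carbide.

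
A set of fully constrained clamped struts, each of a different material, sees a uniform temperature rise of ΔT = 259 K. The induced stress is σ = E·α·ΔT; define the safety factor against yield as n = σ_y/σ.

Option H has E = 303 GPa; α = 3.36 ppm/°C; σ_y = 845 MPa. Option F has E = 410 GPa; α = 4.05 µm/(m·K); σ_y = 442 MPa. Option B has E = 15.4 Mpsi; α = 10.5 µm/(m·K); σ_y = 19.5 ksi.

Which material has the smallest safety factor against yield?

Per material, after unit conversion:
  option H: E = 303.0, α = 3.36, σ_y = 845.0 → σ = 264 MPa, n = 3.20
  option F: E = 410.0, α = 4.05, σ_y = 442.0 → σ = 430 MPa, n = 1.03
  option B: E = 106.2, α = 10.5, σ_y = 134.4 → σ = 289 MPa, n = 0.466
Smallest n: option B with n = 0.466.

option B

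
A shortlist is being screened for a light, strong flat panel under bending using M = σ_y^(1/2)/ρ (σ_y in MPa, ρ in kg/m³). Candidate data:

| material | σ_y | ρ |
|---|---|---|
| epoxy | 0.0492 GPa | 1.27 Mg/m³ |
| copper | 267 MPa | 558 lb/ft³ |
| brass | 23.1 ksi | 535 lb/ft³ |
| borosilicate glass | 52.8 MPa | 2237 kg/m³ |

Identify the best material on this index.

epoxy

In SI units:
  epoxy: σ_y = 49.20 MPa, ρ = 1270 kg/m³
  copper: σ_y = 267.0 MPa, ρ = 8938 kg/m³
  brass: σ_y = 159.3 MPa, ρ = 8570 kg/m³
  borosilicate glass: σ_y = 52.80 MPa, ρ = 2237 kg/m³
  epoxy: M = 5.52×10⁻³
  borosilicate glass: M = 3.25×10⁻³
  copper: M = 1.83×10⁻³
  brass: M = 1.47×10⁻³
Epoxy ranks first.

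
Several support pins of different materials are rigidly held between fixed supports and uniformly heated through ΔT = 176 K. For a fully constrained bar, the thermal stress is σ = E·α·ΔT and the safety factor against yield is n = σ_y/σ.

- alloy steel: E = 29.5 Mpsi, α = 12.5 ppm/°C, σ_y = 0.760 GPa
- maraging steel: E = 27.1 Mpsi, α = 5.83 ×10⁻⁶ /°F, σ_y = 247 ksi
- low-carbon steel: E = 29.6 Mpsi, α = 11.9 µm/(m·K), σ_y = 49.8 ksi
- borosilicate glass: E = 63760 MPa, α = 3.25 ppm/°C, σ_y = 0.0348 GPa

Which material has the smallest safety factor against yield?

low-carbon steel

With everything in SI (GPa, ×10⁻⁶/K, MPa):
  alloy steel: E = 203.4, α = 12.5, σ_y = 760.0 → σ = 447 MPa, n = 1.70
  maraging steel: E = 186.8, α = 10.5, σ_y = 1703 → σ = 345 MPa, n = 4.93
  low-carbon steel: E = 204.1, α = 11.9, σ_y = 343.4 → σ = 427 MPa, n = 0.803
  borosilicate glass: E = 63.76, α = 3.25, σ_y = 34.80 → σ = 36.5 MPa, n = 0.954
Smallest n: low-carbon steel with n = 0.803.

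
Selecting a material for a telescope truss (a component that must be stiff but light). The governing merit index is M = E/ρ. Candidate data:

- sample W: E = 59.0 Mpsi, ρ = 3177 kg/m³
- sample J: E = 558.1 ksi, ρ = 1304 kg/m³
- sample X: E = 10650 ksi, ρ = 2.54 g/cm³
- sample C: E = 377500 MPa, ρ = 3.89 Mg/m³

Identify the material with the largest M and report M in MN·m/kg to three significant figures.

sample W, M = 128 MN·m/kg

Putting every candidate on a common basis:
  sample W: E = 406.8 GPa, ρ = 3177 kg/m³
  sample J: E = 3.848 GPa, ρ = 1304 kg/m³
  sample X: E = 73.43 GPa, ρ = 2540 kg/m³
  sample C: E = 377.5 GPa, ρ = 3890 kg/m³
  sample W: M = 128 MN·m/kg
  sample C: M = 97.0 MN·m/kg
  sample X: M = 28.9 MN·m/kg
  sample J: M = 2.95 MN·m/kg
The maximum is for sample W.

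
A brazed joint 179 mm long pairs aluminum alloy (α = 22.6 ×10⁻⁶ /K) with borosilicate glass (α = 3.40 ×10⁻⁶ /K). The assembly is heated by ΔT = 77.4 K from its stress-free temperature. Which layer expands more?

α(aluminum alloy) = 22.6×10⁻⁶/K vs α(borosilicate glass) = 3.40×10⁻⁶/K.
Higher α expands more for the same ΔT: aluminum alloy.

aluminum alloy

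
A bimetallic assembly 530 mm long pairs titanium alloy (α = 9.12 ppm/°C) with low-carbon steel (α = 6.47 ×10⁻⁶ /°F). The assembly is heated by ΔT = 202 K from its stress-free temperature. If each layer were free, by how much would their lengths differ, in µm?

low-carbon steel: α = 6.47×10⁻⁶/°F × 9/5 = 11.6×10⁻⁶/K.
Δα = |9.12 − 11.6|×10⁻⁶/K = 2.53×10⁻⁶/K.
ΔL_mismatch = Δα·L·ΔT = 2.53×10⁻⁶ × 530.0 mm × 202.0 K = 270 µm.

270 µm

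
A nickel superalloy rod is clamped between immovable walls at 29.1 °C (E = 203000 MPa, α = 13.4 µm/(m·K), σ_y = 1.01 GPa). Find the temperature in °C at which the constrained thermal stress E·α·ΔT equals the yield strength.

E = 203000 MPa = 203.0 GPa.
σ_y = 1.01 GPa = 1010 MPa.
E·α·ΔT = 1010 MPa ⇒ ΔT = 1010 / (203.0×10³ × 13.4×10⁻⁶) = 371.3 K.
T = 29.1 + 371.3 = 400.4 °C.

400 °C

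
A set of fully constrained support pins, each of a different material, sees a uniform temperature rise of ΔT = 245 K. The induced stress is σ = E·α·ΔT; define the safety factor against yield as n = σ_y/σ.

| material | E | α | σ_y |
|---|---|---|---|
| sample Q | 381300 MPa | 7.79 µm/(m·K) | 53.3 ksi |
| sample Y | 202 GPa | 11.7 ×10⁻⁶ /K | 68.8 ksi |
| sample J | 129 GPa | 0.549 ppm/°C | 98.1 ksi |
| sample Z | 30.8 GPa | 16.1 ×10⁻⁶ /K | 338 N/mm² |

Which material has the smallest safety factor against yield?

Converting E to GPa, α to ×10⁻⁶/K, σ_y to MPa, then σ and n for each:
  sample Q: E = 381.3, α = 7.79, σ_y = 367.5 → σ = 728 MPa, n = 0.505
  sample Y: E = 202.0, α = 11.7, σ_y = 474.4 → σ = 579 MPa, n = 0.819
  sample J: E = 129.0, α = 0.549, σ_y = 676.4 → σ = 17.4 MPa, n = 39.0
  sample Z: E = 30.80, α = 16.1, σ_y = 338.0 → σ = 121 MPa, n = 2.78
The minimum is sample Q at n = 0.505.

sample Q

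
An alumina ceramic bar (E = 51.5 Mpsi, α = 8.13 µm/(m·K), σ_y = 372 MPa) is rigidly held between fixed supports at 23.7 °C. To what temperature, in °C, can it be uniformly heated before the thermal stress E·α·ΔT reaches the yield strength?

153 °C

E = 51.5 Mpsi = 355.1 GPa.
E·α·ΔT = 372.0 MPa ⇒ ΔT = 372.0 / (355.1×10³ × 8.13×10⁻⁶) = 128.9 K.
T = 23.7 + 128.9 = 152.6 °C.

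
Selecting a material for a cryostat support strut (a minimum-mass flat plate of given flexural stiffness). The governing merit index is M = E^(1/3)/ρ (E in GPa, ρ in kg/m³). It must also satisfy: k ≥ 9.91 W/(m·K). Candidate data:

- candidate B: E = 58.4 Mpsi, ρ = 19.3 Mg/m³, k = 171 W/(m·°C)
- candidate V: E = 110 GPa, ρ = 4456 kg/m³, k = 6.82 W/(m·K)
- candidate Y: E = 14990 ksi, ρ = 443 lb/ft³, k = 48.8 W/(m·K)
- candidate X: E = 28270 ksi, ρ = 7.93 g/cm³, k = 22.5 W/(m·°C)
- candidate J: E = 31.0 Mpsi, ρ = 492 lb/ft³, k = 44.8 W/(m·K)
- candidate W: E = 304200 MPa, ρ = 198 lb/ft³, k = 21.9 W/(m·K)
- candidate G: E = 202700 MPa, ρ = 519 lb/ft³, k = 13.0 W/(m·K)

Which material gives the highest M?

candidate W

Screen on constraints: k ≥ 9.91 W/(m·K). Survivors: candidate B, candidate Y, candidate X, candidate J, candidate W, candidate G.
In SI units:
  candidate B: E = 402.7 GPa, ρ = 19300 kg/m³
  candidate Y: E = 103.4 GPa, ρ = 7096 kg/m³
  candidate X: E = 194.9 GPa, ρ = 7930 kg/m³
  candidate J: E = 213.7 GPa, ρ = 7881 kg/m³
  candidate W: E = 304.2 GPa, ρ = 3172 kg/m³
  candidate G: E = 202.7 GPa, ρ = 8314 kg/m³
  candidate W: M = 2.12×10⁻³
  candidate J: M = 0.759×10⁻³
  candidate X: M = 0.731×10⁻³
  candidate G: M = 0.707×10⁻³
  candidate Y: M = 0.661×10⁻³
  candidate B: M = 0.383×10⁻³
Candidate W has the largest M.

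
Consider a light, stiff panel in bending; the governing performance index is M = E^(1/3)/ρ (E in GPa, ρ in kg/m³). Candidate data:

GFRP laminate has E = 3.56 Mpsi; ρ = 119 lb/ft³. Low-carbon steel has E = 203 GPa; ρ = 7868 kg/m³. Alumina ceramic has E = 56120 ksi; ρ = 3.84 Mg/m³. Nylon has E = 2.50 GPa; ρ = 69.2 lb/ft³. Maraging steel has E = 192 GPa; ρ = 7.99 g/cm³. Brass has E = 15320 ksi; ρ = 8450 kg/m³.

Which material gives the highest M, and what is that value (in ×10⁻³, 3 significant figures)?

Convert each candidate to consistent units, then evaluate M:
  GFRP laminate: E = 24.55 GPa, ρ = 1906 kg/m³
  low-carbon steel: E = 203.0 GPa, ρ = 7868 kg/m³
  alumina ceramic: E = 386.9 GPa, ρ = 3840 kg/m³
  nylon: E = 2.500 GPa, ρ = 1108 kg/m³
  maraging steel: E = 192.0 GPa, ρ = 7990 kg/m³
  brass: E = 105.6 GPa, ρ = 8450 kg/m³
  alumina ceramic: M = 1.90×10⁻³
  GFRP laminate: M = 1.52×10⁻³
  nylon: M = 1.22×10⁻³
  low-carbon steel: M = 0.747×10⁻³
  maraging steel: M = 0.722×10⁻³
  brass: M = 0.559×10⁻³
Alumina ceramic has the largest M.

alumina ceramic, M = 1.90×10⁻³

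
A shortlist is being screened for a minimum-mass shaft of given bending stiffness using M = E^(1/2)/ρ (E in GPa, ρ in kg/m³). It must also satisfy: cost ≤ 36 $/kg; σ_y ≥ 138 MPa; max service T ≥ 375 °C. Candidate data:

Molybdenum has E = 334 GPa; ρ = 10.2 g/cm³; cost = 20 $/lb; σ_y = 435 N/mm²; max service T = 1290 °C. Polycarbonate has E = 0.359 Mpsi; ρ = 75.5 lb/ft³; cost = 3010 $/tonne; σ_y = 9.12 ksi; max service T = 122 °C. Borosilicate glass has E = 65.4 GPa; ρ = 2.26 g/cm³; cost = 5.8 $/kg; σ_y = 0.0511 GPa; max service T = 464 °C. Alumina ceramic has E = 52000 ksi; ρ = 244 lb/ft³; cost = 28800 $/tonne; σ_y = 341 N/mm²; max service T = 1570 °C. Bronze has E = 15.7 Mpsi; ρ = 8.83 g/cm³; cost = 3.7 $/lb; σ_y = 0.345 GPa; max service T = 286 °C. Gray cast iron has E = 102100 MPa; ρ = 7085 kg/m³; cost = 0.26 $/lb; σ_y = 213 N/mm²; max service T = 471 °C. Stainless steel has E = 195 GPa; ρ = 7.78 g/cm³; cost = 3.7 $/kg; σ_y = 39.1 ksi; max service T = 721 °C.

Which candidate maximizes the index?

Screen on constraints: cost ≤ 36 $/kg; σ_y ≥ 138 MPa; max service T ≥ 375 °C. Survivors: alumina ceramic, gray cast iron, stainless steel.
In SI units:
  alumina ceramic: E = 358.5 GPa, ρ = 3909 kg/m³
  gray cast iron: E = 102.1 GPa, ρ = 7085 kg/m³
  stainless steel: E = 195.0 GPa, ρ = 7780 kg/m³
  alumina ceramic: M = 4.84×10⁻³
  stainless steel: M = 1.79×10⁻³
  gray cast iron: M = 1.43×10⁻³
The maximum is for alumina ceramic.

alumina ceramic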